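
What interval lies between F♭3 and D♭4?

major 6th

F to D spans six letter names (F-G-A-B-C-D), so the interval is some kind of sixth.
Counting semitones, Fb3→Db4 is 9, which is the major sixth.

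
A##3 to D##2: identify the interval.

perfect twelfth

Descending from A##3 to D##2 is the same interval as ascending D##2 to A##3.
D to A spans five letter names (D-E-F-G-A), plus an octave: a twelfth.
Counting semitones, D##2→A##3 is 19, which is the perfect twelfth.
(Equivalently, a compound perfect fifth: a perfect fifth plus an octave.)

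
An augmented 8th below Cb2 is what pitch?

An octave keeps the letter name C, an octave down from C.
Moving 13 semitones down from Cb2 (the size of an augmented octave) reaches Cbb1.

Cbb1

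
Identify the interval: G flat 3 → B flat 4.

G to B spans three letter names (G-A-B), plus an octave, so the interval is some kind of tenth.
Counting semitones, Gb3→Bb4 is 16, which is the major tenth.
(Equivalently, a compound major third: a major third plus an octave.)

major 10th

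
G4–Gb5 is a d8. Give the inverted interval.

A1

Inverted interval numbers add to nine, so an octave pairs with a unison (8 + 1 = 9).
Quality inverts too: diminished becomes augmented. That makes the inversion an augmented unison.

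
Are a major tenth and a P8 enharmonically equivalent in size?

16 semitones (major tenth) vs 12 semitones (perfect octave): not equal.

No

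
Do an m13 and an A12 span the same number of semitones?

Both span 20 semitones: a minor thirteenth and an augmented twelfth are the same chromatic distance.

Yes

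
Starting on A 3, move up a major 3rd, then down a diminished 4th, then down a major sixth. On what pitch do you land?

B sharp 2

A major third up from A3 is C#4.
C#4 down a diminished fourth → G##3 (4 semitones).
A major sixth down from G##3 is B#2.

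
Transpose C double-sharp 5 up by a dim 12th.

Counting five letter names plus an octave up from C lands on G.
A diminished twelfth is 18 semitones; 18 semitones up from C##5 gives G#6.

G sharp 6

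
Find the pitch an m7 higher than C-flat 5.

The seventh takes the letter from C up to B.
A minor seventh spans 10 semitones, so from Cb5 the target pitch is Bbb5.

B-double-flat 5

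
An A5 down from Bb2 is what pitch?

Ebb2

Counting five letter names down from B lands on E.
Moving 8 semitones down from Bb2 (the size of an augmented fifth) reaches Ebb2.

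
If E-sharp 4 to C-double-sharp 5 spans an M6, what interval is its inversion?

minor third

Inverted interval numbers add to nine, so a sixth pairs with a third (6 + 3 = 9).
The quality also flips — major becomes minor — giving a minor third.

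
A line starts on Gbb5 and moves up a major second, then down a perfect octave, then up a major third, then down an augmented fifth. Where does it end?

Up a major second from Gbb5: Abb5 (2 semitones up).
Abb5 down a perfect octave → Abb4 (12 semitones).
Abb4 up a major third → Cb5 (4 semitones).
Cb5 down an augmented fifth → Fbb4 (8 semitones).

Fbb4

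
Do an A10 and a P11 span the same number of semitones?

Yes

An augmented tenth = 17 semitones = a perfect eleventh; enharmonically equal.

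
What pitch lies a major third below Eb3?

The third takes the letter from E down to C.
Moving 4 semitones down from Eb3 (the size of a major third) reaches Cb3.

Cb3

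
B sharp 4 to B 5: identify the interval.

B to B is the same letter name, plus an octave — that makes it an octave of some quality.
B#4 to B5 spans 11 semitones — one semitone narrower than the perfect octave (12) — giving a diminished octave.

diminished octave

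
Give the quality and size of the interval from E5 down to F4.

Descending from E5 to F4 is the same interval as ascending F4 to E5.
F to E spans seven letter names (F-G-A-B-C-D-E), so the interval is some kind of seventh.
Counting semitones, F4→E5 is 11, which is the major seventh.

major 7th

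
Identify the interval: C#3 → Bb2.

augmented second

Descending from C#3 to Bb2 is the same interval as ascending Bb2 to C#3.
B to C spans two letter names (B-C) — that makes it a second of some quality.
Bb2 to C#3 spans 3 semitones — one semitone wider than the major second (2) — giving an augmented second.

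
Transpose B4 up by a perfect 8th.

B5

The letter stays B (same as the start), shifted an octave up.
A perfect octave is 12 semitones; 12 semitones up from B4 gives B5.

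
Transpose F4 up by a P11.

Counting four letter names plus an octave up from F lands on B.
A perfect eleventh spans 17 semitones, so from F4 the target pitch is Bb5.

Bb5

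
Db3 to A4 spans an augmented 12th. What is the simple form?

A5

Subtracting seven from the interval number removes an octave: 12 − 7 = 5.
So an augmented twelfth is an octave plus an augmented fifth. The quality is unchanged.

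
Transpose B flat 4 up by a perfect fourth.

The fourth takes the letter from B up to E.
Moving 5 semitones up from Bb4 (the size of a perfect fourth) reaches Eb5.

E flat 5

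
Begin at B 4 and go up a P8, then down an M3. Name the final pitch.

B4 up a perfect octave → B5 (12 semitones).
B5 down a major third → G5 (4 semitones).

G 5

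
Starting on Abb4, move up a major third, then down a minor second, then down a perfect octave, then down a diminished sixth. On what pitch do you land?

D#3

Abb4 up a major third → Cb5 (4 semitones).
Down a minor second from Cb5: Bb4 (1 semitone down).
Bb4 down a perfect octave → Bb3 (12 semitones).
Bb3 down a diminished sixth → D#3 (7 semitones).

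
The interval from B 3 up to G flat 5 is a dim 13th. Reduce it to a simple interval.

Each octave removed subtracts seven from the number: 13 − 7 = 6.
That makes a diminished thirteenth a compound diminished sixth — an octave plus a diminished sixth.

d6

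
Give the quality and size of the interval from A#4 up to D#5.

A to D spans four letter names (A-B-C-D): a fourth.
The perfect fourth spans 5 semitones, and A#4 to D#5 is exactly 5 semitones — so this is a perfect fourth.

perfect fourth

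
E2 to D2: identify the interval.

Descending from E2 to D2 is the same interval as ascending D2 to E2.
D to E spans two letter names (D-E) — that makes it a second of some quality.
D2 to E2 is 2 semitones, matching the major second exactly, so the quality is major.

major second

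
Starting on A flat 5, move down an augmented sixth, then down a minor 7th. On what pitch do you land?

Down an augmented sixth from Ab5: Cbb5 (10 semitones down).
Cbb5 down a minor seventh → Dbb4 (10 semitones).

D double-flat 4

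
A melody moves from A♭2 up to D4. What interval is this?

A to D spans four letter names (A-B-C-D), plus an octave: an eleventh.
Ab2 to D4 spans 18 semitones — one semitone wider than the perfect eleventh (17) — giving an augmented eleventh.
(Equivalently, a compound augmented fourth: an augmented fourth plus an octave.)

augmented eleventh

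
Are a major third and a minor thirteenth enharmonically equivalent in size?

A major third is 4 semitones but a minor thirteenth is 20 semitones — different sizes.

No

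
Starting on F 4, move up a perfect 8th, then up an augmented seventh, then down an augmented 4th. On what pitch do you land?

Up a perfect octave from F4: F5 (12 semitones up).
An augmented seventh up from F5 is E#6.
An augmented fourth down from E#6 is B5.

B 5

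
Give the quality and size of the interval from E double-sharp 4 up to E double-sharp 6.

P15

E to E is the same letter name, plus 2 octaves: a fifteenth.
E##4 to E##6 is 24 semitones, matching the perfect fifteenth exactly, so the quality is perfect.
(Equivalently, a compound perfect octave: a perfect octave plus an octave.)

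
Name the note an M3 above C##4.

The third takes the letter from C up to E.
A major third spans 4 semitones, so from C##4 the target pitch is E##4.

E##4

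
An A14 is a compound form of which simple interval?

augmented seventh

Subtracting seven from the interval number removes an octave: 14 − 7 = 7.
So an augmented fourteenth is an octave plus an augmented seventh. The quality is unchanged.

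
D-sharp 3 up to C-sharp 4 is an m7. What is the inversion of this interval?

major 2nd

The rule of nine gives the new number: 9 − 7 = 2, so a seventh becomes a second.
And minor becomes major under inversion, so we get a major second.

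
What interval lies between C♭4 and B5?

augmented fourteenth

C to B spans seven letter names (C-D-E-F-G-A-B), plus an octave — that makes it a fourteenth of some quality.
The major fourteenth is 23 semitones; here we have 24, one semitone wider: augmented.
(Equivalently, a compound augmented seventh: an augmented seventh plus an octave.)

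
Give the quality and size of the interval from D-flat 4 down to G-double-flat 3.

augmented fifth

Descending from Db4 to Gbb3 is the same interval as ascending Gbb3 to Db4.
G to D spans five letter names (G-A-B-C-D) — that makes it a fifth of some quality.
The perfect fifth is 7 semitones; here we have 8, one semitone wider: augmented.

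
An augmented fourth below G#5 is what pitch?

Counting four letter names down from G lands on D.
An augmented fourth spans 6 semitones, so from G#5 the target pitch is D5.

D5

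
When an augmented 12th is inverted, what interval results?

First reduce the compound augmented twelfth to its simple form, an augmented fifth.
The rule of nine gives the new number: 9 − 5 = 4, so a fifth becomes a fourth.
And augmented becomes diminished under inversion, so we get a diminished fourth.

diminished fourth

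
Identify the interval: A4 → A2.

Descending from A4 to A2 is the same interval as ascending A2 to A4.
A to A is the same letter name, plus 2 octaves: a fifteenth.
The perfect fifteenth spans 24 semitones, and A2 to A4 is exactly 24 semitones — so this is a perfect fifteenth.
(Equivalently, a compound perfect octave: a perfect octave plus an octave.)

perfect fifteenth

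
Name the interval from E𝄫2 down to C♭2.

Descending from Ebb2 to Cb2 is the same interval as ascending Cb2 to Ebb2.
C to E spans three letter names (C-D-E): a third.
A major third would be 4 semitones, but Cb2 to Ebb2 is 3 — one semitone narrower, making it a minor third.

minor 3rd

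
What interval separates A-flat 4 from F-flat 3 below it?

Descending from Ab4 to Fb3 is the same interval as ascending Fb3 to Ab4.
F to A spans three letter names (F-G-A), plus an octave, so the interval is some kind of tenth.
Counting semitones, Fb3→Ab4 is 16, which is the major tenth.
(Equivalently, a compound major third: a major third plus an octave.)

M10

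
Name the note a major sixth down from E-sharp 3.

G-sharp 2

The sixth takes the letter from E down to G.
A major sixth spans 9 semitones, so from E#3 the target pitch is G#2.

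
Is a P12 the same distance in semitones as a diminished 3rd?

A perfect twelfth spans 19 semitones; a diminished third spans 2 semitones. They differ by 17.

No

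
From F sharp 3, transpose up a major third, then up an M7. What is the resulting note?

Up a major third from F#3: A#3 (4 semitones up).
A#3 up a major seventh → G##4 (11 semitones).

G double-sharp 4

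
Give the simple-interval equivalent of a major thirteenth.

Subtracting seven from the interval number removes an octave: 13 − 7 = 6.
Quality carries through unchanged, so the simple form is a major sixth.

M6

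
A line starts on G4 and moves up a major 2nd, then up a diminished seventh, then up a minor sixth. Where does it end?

Ebb6

A major second up from G4 is A4.
A4 up a diminished seventh → Gb5 (9 semitones).
Gb5 up a minor sixth → Ebb6 (8 semitones).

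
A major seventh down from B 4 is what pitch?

C 4

Seven letter names down from B: C.
A major seventh spans 11 semitones, so from B4 the target pitch is C4.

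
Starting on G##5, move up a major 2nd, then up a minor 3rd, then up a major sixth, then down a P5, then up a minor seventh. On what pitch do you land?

C##7

G##5 up a major second → A##5 (2 semitones).
A##5 up a minor third → C##6 (3 semitones).
Up a major sixth from C##6: A##6 (9 semitones up).
A perfect fifth down from A##6 is D##6.
Up a minor seventh from D##6: C##7 (10 semitones up).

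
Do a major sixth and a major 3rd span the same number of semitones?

No

A major sixth spans 9 semitones; a major third spans 4 semitones. They differ by 5.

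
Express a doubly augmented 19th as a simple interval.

Take out 2 octaves (14 from the number): 19 − 14 = 5.
That makes a doubly augmented nineteenth a compound doubly augmented fifth — 2 octaves plus a doubly augmented fifth.

doubly augmented 5th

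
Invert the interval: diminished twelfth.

First reduce the compound diminished twelfth to its simple form, a diminished fifth.
The rule of nine gives the new number: 9 − 5 = 4, so a fifth becomes a fourth.
The quality also flips — diminished becomes augmented — giving an augmented fourth.

augmented 4th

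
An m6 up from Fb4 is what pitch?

Dbb5

Counting six letter names up from F lands on D.
Moving 8 semitones up from Fb4 (the size of a minor sixth) reaches Dbb5.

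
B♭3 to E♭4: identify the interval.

B to E spans four letter names (B-C-D-E): a fourth.
The perfect fourth spans 5 semitones, and Bb3 to Eb4 is exactly 5 semitones — so this is a perfect fourth.

perfect fourth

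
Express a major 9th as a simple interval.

major 2nd

Take out an octave (7 from the number): 9 − 7 = 2.
That makes a major ninth a compound major second — an octave plus a major second.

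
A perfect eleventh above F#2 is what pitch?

Counting four letter names plus an octave up from F lands on B.
Moving 17 semitones up from F#2 (the size of a perfect eleventh) reaches B3.

B3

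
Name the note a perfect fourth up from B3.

Counting four letter names up from B lands on E.
Moving 5 semitones up from B3 (the size of a perfect fourth) reaches E4.

E4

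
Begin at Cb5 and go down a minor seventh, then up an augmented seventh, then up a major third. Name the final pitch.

E#5

Cb5 down a minor seventh → Db4 (10 semitones).
Db4 up an augmented seventh → C#5 (12 semitones).
C#5 up a major third → E#5 (4 semitones).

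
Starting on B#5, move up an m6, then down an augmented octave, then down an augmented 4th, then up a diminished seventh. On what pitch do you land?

Up a minor sixth from B#5: G#6 (8 semitones up).
Down an augmented octave from G#6: G5 (13 semitones down).
Down an augmented fourth from G5: Db5 (6 semitones down).
A diminished seventh up from Db5 is Cbb6.

Cbb6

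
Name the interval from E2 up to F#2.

major second

E to F spans two letter names (E-F): a second.
Counting semitones, E2→F#2 is 2, which is the major second.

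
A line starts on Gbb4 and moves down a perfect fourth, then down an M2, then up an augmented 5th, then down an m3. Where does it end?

Eb4

Gbb4 down a perfect fourth → Dbb4 (5 semitones).
Down a major second from Dbb4: Cbb4 (2 semitones down).
An augmented fifth up from Cbb4 is Gb4.
Gb4 down a minor third → Eb4 (3 semitones).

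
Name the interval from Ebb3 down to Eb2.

Descending from Ebb3 to Eb2 is the same interval as ascending Eb2 to Ebb3.
E to E is the same letter name, plus an octave: an octave.
A perfect octave would be 12 semitones; Eb2 to Ebb3 is 11, one semitone narrower, so the interval is diminished.

diminished octave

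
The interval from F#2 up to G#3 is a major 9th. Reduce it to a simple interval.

major 2nd

Each octave removed subtracts seven from the number: 9 − 7 = 2.
So a major ninth is an octave plus a major second. The quality is unchanged.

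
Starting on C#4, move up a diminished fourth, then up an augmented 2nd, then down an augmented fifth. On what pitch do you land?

C4

C#4 up a diminished fourth → F4 (4 semitones).
Up an augmented second from F4: G#4 (3 semitones up).
Down an augmented fifth from G#4: C4 (8 semitones down).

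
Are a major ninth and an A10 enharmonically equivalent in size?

A major ninth is 14 semitones but an augmented tenth is 17 semitones — different sizes.

No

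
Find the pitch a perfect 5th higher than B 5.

F sharp 6

The fifth takes the letter from B up to F.
Moving 7 semitones up from B5 (the size of a perfect fifth) reaches F#6.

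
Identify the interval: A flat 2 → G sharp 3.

A to G spans seven letter names (A-B-C-D-E-F-G) — that makes it a seventh of some quality.
Ab2 to G#3 spans 12 semitones — one semitone wider than the major seventh (11) — giving an augmented seventh.

augmented seventh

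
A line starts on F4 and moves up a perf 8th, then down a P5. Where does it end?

A perfect octave up from F4 is F5.
Down a perfect fifth from F5: Bb4 (7 semitones down).

Bb4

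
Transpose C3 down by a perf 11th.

G1

The eleventh's letter: C down four letter names plus an octave → G.
A perfect eleventh is 17 semitones; 17 semitones down from C3 gives G1.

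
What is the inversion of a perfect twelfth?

perfect 4th

First reduce the compound perfect twelfth to its simple form, a perfect fifth.
Interval numbers invert to sum to nine: 5 + 4 = 9, so a fifth inverts to a fourth.
And perfect stays perfect under inversion, so we get a perfect fourth.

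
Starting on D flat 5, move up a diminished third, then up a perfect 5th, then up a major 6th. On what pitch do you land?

A double-flat 6

Db5 up a diminished third → Fbb5 (2 semitones).
Up a perfect fifth from Fbb5: Cbb6 (7 semitones up).
A major sixth up from Cbb6 is Abb6.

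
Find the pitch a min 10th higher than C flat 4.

E double-flat 5

Counting three letter names plus an octave up from C lands on E.
Moving 15 semitones up from Cb4 (the size of a minor tenth) reaches Ebb5.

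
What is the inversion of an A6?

diminished third

Interval numbers invert to sum to nine: 6 + 3 = 9, so a sixth inverts to a third.
And augmented becomes diminished under inversion, so we get a diminished third.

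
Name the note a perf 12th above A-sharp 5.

E-sharp 7

Five letters up from A (plus an octave) reaches E.
A perfect twelfth spans 19 semitones, so from A#5 the target pitch is E#7.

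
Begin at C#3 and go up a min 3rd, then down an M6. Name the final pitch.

G2

Up a minor third from C#3: E3 (3 semitones up).
Down a major sixth from E3: G2 (9 semitones down).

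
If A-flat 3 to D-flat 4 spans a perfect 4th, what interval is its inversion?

perfect fifth

Inverted interval numbers add to nine, so a fourth pairs with a fifth (4 + 5 = 9).
The quality also flips — perfect stays perfect — giving a perfect fifth.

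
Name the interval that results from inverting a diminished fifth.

A4

Inverted interval numbers add to nine, so a fifth pairs with a fourth (5 + 4 = 9).
And diminished becomes augmented under inversion, so we get an augmented fourth.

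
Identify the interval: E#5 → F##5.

major 2nd

E to F spans two letter names (E-F), so the interval is some kind of second.
Counting semitones, E#5→F##5 is 2, which is the major second.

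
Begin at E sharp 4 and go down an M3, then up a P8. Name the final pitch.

E#4 down a major third → C#4 (4 semitones).
Up a perfect octave from C#4: C#5 (12 semitones up).

C sharp 5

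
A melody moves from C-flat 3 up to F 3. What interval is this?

C to F spans four letter names (C-D-E-F) — that makes it a fourth of some quality.
Cb3 to F3 spans 6 semitones — one semitone wider than the perfect fourth (5) — giving an augmented fourth.

augmented 4th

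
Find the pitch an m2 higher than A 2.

Two letter names up from A: B.
A minor second spans 1 semitone, so from A2 the target pitch is Bb2.

B-flat 2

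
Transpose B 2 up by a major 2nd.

Counting two letter names up from B lands on C.
A major second spans 2 semitones, so from B2 the target pitch is C#3.

C-sharp 3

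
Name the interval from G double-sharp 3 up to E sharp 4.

G to E spans six letter names (G-A-B-C-D-E): a sixth.
G##3 to E#4 is 8 semitones, a half step short of the major sixth (9), so this is minor.

minor sixth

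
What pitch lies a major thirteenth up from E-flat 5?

The thirteenth's letter: E up six letter names plus an octave → C.
Moving 21 semitones up from Eb5 (the size of a major thirteenth) reaches C7.

C 7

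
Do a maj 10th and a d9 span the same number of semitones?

A major tenth is 16 semitones but a diminished ninth is 12 semitones — different sizes.

No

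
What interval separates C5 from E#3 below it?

diminished thirteenth

Descending from C5 to E#3 is the same interval as ascending E#3 to C5.
E to C spans six letter names (E-F-G-A-B-C), plus an octave — that makes it a thirteenth of some quality.
The major thirteenth is 21 semitones; here we have 19, two semitones narrower: diminished.
(Equivalently, a compound diminished sixth: a diminished sixth plus an octave.)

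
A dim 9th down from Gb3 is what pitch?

F#2

Counting two letter names plus an octave down from G lands on F.
A diminished ninth is 12 semitones; 12 semitones down from Gb3 gives F#2.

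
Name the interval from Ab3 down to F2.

m10

Descending from Ab3 to F2 is the same interval as ascending F2 to Ab3.
F to A spans three letter names (F-G-A), plus an octave, so the interval is some kind of tenth.
At 15 semitones, F2→Ab3 falls one short of a major tenth: minor.
(Equivalently, a compound minor third: a minor third plus an octave.)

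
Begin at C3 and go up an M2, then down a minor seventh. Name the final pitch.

C3 up a major second → D3 (2 semitones).
Down a minor seventh from D3: E2 (10 semitones down).

E2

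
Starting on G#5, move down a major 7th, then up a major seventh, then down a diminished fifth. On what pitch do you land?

C##5

Down a major seventh from G#5: A4 (11 semitones down).
A4 up a major seventh → G#5 (11 semitones).
A diminished fifth down from G#5 is C##5.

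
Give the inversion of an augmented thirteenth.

First reduce the compound augmented thirteenth to its simple form, an augmented sixth.
The rule of nine gives the new number: 9 − 6 = 3, so a sixth becomes a third.
Quality inverts too: augmented becomes diminished. That makes the inversion a diminished third.

diminished 3rd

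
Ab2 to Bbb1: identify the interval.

Descending from Ab2 to Bbb1 is the same interval as ascending Bbb1 to Ab2.
B to A spans seven letter names (B-C-D-E-F-G-A), so the interval is some kind of seventh.
Counting semitones, Bbb1→Ab2 is 11, which is the major seventh.

major 7th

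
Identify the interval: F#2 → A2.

F to A spans three letter names (F-G-A) — that makes it a third of some quality.
F#2 to A2 is 3 semitones, a half step short of the major third (4), so this is minor.

minor 3rd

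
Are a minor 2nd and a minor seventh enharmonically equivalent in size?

A minor second is 1 semitone but a minor seventh is 10 semitones — different sizes.

No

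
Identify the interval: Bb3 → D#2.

Descending from Bb3 to D#2 is the same interval as ascending D#2 to Bb3.
D to B spans six letter names (D-E-F-G-A-B), plus an octave, so the interval is some kind of thirteenth.
D#2 to Bb3 spans 19 semitones — two semitones narrower than the major thirteenth (21) — giving a diminished thirteenth.
(Equivalently, a compound diminished sixth: a diminished sixth plus an octave.)

d13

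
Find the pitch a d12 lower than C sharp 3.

The twelfth's letter: C down five letter names plus an octave → F.
A diminished twelfth is 18 semitones; 18 semitones down from C#3 gives F##1.

F double-sharp 1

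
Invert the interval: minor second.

major 7th

The rule of nine gives the new number: 9 − 2 = 7, so a second becomes a seventh.
And minor becomes major under inversion, so we get a major seventh.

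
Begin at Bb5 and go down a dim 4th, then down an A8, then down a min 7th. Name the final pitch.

G3

Down a diminished fourth from Bb5: F#5 (4 semitones down).
An augmented octave down from F#5 is F4.
A minor seventh down from F4 is G3.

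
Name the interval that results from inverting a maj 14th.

First reduce the compound major fourteenth to its simple form, a major seventh.
Interval numbers invert to sum to nine: 7 + 2 = 9, so a seventh inverts to a second.
Quality inverts too: major becomes minor. That makes the inversion a minor second.

minor second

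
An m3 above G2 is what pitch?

Bb2

Counting three letter names up from G lands on B.
A minor third is 3 semitones; 3 semitones up from G2 gives Bb2.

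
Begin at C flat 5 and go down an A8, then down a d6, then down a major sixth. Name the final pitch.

An augmented octave down from Cb5 is Cbb4.
A diminished sixth down from Cbb4 is Eb3.
Eb3 down a major sixth → Gb2 (9 semitones).

G flat 2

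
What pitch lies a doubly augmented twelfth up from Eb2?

B#3

Counting five letter names plus an octave up from E lands on B.
A doubly augmented twelfth is 21 semitones; 21 semitones up from Eb2 gives B#3.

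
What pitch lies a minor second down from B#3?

The second takes the letter from B down to A.
Moving 1 semitone down from B#3 (the size of a minor second) reaches A##3.

A##3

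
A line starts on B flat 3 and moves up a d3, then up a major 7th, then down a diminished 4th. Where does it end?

G 4

Bb3 up a diminished third → Dbb4 (2 semitones).
A major seventh up from Dbb4 is Cb5.
Down a diminished fourth from Cb5: G4 (4 semitones down).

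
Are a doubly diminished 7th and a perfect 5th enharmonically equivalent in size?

A doubly diminished seventh is 8 semitones but a perfect fifth is 7 semitones — different sizes.

No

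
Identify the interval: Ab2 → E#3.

AA5

A to E spans five letter names (A-B-C-D-E): a fifth.
The perfect fifth is 7 semitones; here we have 9, two semitones wider: doubly augmented.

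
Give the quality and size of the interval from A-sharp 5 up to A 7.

A to A is the same letter name, plus 2 octaves — that makes it a fifteenth of some quality.
The perfect fifteenth is 24 semitones; here we have 23, one semitone narrower: diminished.
(Equivalently, a compound diminished octave: a diminished octave plus an octave.)

diminished fifteenth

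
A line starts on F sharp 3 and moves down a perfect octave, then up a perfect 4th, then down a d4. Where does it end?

A perfect octave down from F#3 is F#2.
Up a perfect fourth from F#2: B2 (5 semitones up).
B2 down a diminished fourth → F##2 (4 semitones).

F double-sharp 2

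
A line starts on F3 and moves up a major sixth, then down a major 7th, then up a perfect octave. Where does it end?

Eb4

A major sixth up from F3 is D4.
Down a major seventh from D4: Eb3 (11 semitones down).
Up a perfect octave from Eb3: Eb4 (12 semitones up).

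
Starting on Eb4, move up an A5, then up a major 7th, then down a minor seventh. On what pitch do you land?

An augmented fifth up from Eb4 is B4.
Up a major seventh from B4: A#5 (11 semitones up).
A minor seventh down from A#5 is B#4.

B#4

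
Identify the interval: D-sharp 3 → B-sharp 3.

major 6th

D to B spans six letter names (D-E-F-G-A-B): a sixth.
Counting semitones, D#3→B#3 is 9, which is the major sixth.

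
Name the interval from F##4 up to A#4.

m3

F to A spans three letter names (F-G-A): a third.
At 3 semitones, F##4→A#4 falls one short of a major third: minor.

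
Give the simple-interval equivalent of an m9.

Subtracting seven from the interval number removes an octave: 9 − 7 = 2.
So a minor ninth is an octave plus a minor second. The quality is unchanged.

minor second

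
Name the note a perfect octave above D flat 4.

An octave keeps the letter name D, an octave up from D.
A perfect octave spans 12 semitones, so from Db4 the target pitch is Db5.

D flat 5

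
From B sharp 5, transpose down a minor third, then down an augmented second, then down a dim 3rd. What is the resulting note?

Down a minor third from B#5: G##5 (3 semitones down).
G##5 down an augmented second → F#5 (3 semitones).
A diminished third down from F#5 is D##5.

D double-sharp 5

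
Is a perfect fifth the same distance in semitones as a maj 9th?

A perfect fifth spans 7 semitones; a major ninth spans 14 semitones. They differ by 7.

No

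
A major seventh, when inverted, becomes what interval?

minor 2nd

Interval numbers invert to sum to nine: 7 + 2 = 9, so a seventh inverts to a second.
And major becomes minor under inversion, so we get a minor second.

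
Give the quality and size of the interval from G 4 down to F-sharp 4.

minor 2nd

Descending from G4 to F#4 is the same interval as ascending F#4 to G4.
F to G spans two letter names (F-G) — that makes it a second of some quality.
At 1 semitone, F#4→G4 falls one short of a major second: minor.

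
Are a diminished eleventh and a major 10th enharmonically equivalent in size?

Yes

A diminished eleventh = 16 semitones = a major tenth; enharmonically equal.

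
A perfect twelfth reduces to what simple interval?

Subtracting seven from the interval number removes an octave: 12 − 7 = 5.
That makes a perfect twelfth a compound perfect fifth — an octave plus a perfect fifth.

perfect fifth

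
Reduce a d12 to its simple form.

Take out an octave (7 from the number): 12 − 7 = 5.
So a diminished twelfth is an octave plus a diminished fifth. The quality is unchanged.

diminished fifth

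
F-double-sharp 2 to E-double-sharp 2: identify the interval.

Descending from F##2 to E##2 is the same interval as ascending E##2 to F##2.
E to F spans two letter names (E-F) — that makes it a second of some quality.
E##2 to F##2 is 1 semitone, a half step short of the major second (2), so this is minor.

minor second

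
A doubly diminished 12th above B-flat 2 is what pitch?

The twelfth's letter: B up five letter names plus an octave → F.
A doubly diminished twelfth spans 17 semitones, so from Bb2 the target pitch is Fbb4.

F-double-flat 4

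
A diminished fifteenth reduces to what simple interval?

Subtracting seven from the interval number removes an octave: 15 − 7 = 8.
Quality carries through unchanged, so the simple form is a diminished octave.

diminished 8th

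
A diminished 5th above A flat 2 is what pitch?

E double-flat 3

Five letter names up from A: E.
A diminished fifth spans 6 semitones, so from Ab2 the target pitch is Ebb3.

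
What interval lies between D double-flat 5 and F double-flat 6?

minor tenth

D to F spans three letter names (D-E-F), plus an octave, so the interval is some kind of tenth.
A major tenth would be 16 semitones, but Dbb5 to Fbb6 is 15 — one semitone narrower, making it a minor tenth.
(Equivalently, a compound minor third: a minor third plus an octave.)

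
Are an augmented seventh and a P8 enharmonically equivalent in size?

An augmented seventh = 12 semitones = a perfect octave; enharmonically equal.

Yes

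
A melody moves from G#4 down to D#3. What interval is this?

Descending from G#4 to D#3 is the same interval as ascending D#3 to G#4.
D to G spans four letter names (D-E-F-G), plus an octave, so the interval is some kind of eleventh.
The perfect eleventh spans 17 semitones, and D#3 to G#4 is exactly 17 semitones — so this is a perfect eleventh.
(Equivalently, a compound perfect fourth: a perfect fourth plus an octave.)

perfect eleventh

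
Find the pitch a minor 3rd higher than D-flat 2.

The third takes the letter from D up to F.
Moving 3 semitones up from Db2 (the size of a minor third) reaches Fb2.

F-flat 2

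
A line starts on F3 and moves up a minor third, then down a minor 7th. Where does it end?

Bb2

Up a minor third from F3: Ab3 (3 semitones up).
Down a minor seventh from Ab3: Bb2 (10 semitones down).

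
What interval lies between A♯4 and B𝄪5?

A to B spans two letter names (A-B), plus an octave — that makes it a ninth of some quality.
A major ninth would be 14 semitones; A#4 to B##5 is 15, one semitone wider, so the interval is augmented.
(Equivalently, a compound augmented second: an augmented second plus an octave.)

A9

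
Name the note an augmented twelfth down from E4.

Counting five letter names plus an octave down from E lands on A.
An augmented twelfth spans 20 semitones, so from E4 the target pitch is Ab2.

Ab2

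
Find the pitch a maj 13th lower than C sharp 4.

E 2

Counting six letter names plus an octave down from C lands on E.
A major thirteenth spans 21 semitones, so from C#4 the target pitch is E2.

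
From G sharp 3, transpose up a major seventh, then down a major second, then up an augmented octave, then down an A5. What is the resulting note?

A sharp 4

Up a major seventh from G#3: F##4 (11 semitones up).
Down a major second from F##4: E#4 (2 semitones down).
An augmented octave up from E#4 is E##5.
E##5 down an augmented fifth → A#4 (8 semitones).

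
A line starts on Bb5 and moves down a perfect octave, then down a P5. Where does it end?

Eb4

Bb5 down a perfect octave → Bb4 (12 semitones).
Down a perfect fifth from Bb4: Eb4 (7 semitones down).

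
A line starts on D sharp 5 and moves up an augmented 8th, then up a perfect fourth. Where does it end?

An augmented octave up from D#5 is D##6.
A perfect fourth up from D##6 is G##6.

G double-sharp 6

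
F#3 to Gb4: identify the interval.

diminished ninth

F to G spans two letter names (F-G), plus an octave: a ninth.
The major ninth is 14 semitones; here we have 12, two semitones narrower: diminished.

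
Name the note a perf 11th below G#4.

D#3

Four letters down from G (plus an octave) reaches D.
A perfect eleventh is 17 semitones; 17 semitones down from G#4 gives D#3.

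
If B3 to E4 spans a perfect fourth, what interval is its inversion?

Interval numbers invert to sum to nine: 4 + 5 = 9, so a fourth inverts to a fifth.
The quality also flips — perfect stays perfect — giving a perfect fifth.

perfect 5th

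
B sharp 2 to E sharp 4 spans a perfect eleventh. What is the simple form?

Subtracting seven from the interval number removes an octave: 11 − 7 = 4.
Quality carries through unchanged, so the simple form is a perfect fourth.

perfect 4th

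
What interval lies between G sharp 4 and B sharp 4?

G to B spans three letter names (G-A-B), so the interval is some kind of third.
The major third spans 4 semitones, and G#4 to B#4 is exactly 4 semitones — so this is a major third.

M3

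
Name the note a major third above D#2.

Counting three letter names up from D lands on F.
A major third is 4 semitones; 4 semitones up from D#2 gives F##2.

F##2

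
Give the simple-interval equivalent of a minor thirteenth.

Each octave removed subtracts seven from the number: 13 − 7 = 6.
So a minor thirteenth is an octave plus a minor sixth. The quality is unchanged.

minor 6th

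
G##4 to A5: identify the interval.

diminished ninth

G to A spans two letter names (G-A), plus an octave, so the interval is some kind of ninth.
G##4 to A5 spans 12 semitones — two semitones narrower than the major ninth (14) — giving a diminished ninth.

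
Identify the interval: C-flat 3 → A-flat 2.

Descending from Cb3 to Ab2 is the same interval as ascending Ab2 to Cb3.
A to C spans three letter names (A-B-C): a third.
Ab2 to Cb3 is 3 semitones, a half step short of the major third (4), so this is minor.

minor third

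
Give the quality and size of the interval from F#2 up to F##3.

F to F is the same letter name, plus an octave: an octave.
The perfect octave is 12 semitones; here we have 13, one semitone wider: augmented.

augmented 8th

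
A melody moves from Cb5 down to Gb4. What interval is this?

Descending from Cb5 to Gb4 is the same interval as ascending Gb4 to Cb5.
G to C spans four letter names (G-A-B-C): a fourth.
Counting semitones, Gb4→Cb5 is 5, which is the perfect fourth.

perfect fourth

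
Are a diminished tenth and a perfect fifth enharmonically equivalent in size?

No

14 semitones (diminished tenth) vs 7 semitones (perfect fifth): not equal.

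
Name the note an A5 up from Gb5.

Counting five letter names up from G lands on D.
An augmented fifth spans 8 semitones, so from Gb5 the target pitch is D6.

D6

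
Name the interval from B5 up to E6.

B to E spans four letter names (B-C-D-E), so the interval is some kind of fourth.
The perfect fourth spans 5 semitones, and B5 to E6 is exactly 5 semitones — so this is a perfect fourth.

P4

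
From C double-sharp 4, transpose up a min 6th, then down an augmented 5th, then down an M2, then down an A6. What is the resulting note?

A minor sixth up from C##4 is A#4.
Down an augmented fifth from A#4: D4 (8 semitones down).
D4 down a major second → C4 (2 semitones).
Down an augmented sixth from C4: Ebb3 (10 semitones down).

E double-flat 3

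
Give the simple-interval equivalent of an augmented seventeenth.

Subtracting seven from the interval number removes an octave: 17 − 14 = 3.
That makes an augmented seventeenth a compound augmented third — 2 octaves plus an augmented third.

augmented third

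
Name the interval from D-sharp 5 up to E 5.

D to E spans two letter names (D-E): a second.
At 1 semitone, D#5→E5 falls one short of a major second: minor.

minor second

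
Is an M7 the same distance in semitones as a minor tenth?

A major seventh spans 11 semitones; a minor tenth spans 15 semitones. They differ by 4.

No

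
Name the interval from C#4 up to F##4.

augmented fourth

C to F spans four letter names (C-D-E-F) — that makes it a fourth of some quality.
The perfect fourth is 5 semitones; here we have 6, one semitone wider: augmented.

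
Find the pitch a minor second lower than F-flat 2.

The second takes the letter from F down to E.
A minor second is 1 semitone; 1 semitone down from Fb2 gives Eb2.

E-flat 2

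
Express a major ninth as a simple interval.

major second

Subtracting seven from the interval number removes an octave: 9 − 7 = 2.
So a major ninth is an octave plus a major second. The quality is unchanged.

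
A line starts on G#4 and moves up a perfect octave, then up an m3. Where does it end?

B5

A perfect octave up from G#4 is G#5.
A minor third up from G#5 is B5.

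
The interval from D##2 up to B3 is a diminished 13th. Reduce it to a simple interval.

Each octave removed subtracts seven from the number: 13 − 7 = 6.
So a diminished thirteenth is an octave plus a diminished sixth. The quality is unchanged.

diminished sixth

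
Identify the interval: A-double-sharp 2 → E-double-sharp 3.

perfect fifth

A to E spans five letter names (A-B-C-D-E) — that makes it a fifth of some quality.
The perfect fifth spans 7 semitones, and A##2 to E##3 is exactly 7 semitones — so this is a perfect fifth.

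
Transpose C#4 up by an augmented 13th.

Counting six letter names plus an octave up from C lands on A.
An augmented thirteenth spans 22 semitones, so from C#4 the target pitch is A##5.

A##5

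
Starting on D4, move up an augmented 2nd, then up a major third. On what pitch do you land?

G##4

D4 up an augmented second → E#4 (3 semitones).
E#4 up a major third → G##4 (4 semitones).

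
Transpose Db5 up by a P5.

Ab5

The fifth takes the letter from D up to A.
A perfect fifth is 7 semitones; 7 semitones up from Db5 gives Ab5.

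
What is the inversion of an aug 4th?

Interval numbers invert to sum to nine: 4 + 5 = 9, so a fourth inverts to a fifth.
The quality also flips — augmented becomes diminished — giving a diminished fifth.

diminished 5th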